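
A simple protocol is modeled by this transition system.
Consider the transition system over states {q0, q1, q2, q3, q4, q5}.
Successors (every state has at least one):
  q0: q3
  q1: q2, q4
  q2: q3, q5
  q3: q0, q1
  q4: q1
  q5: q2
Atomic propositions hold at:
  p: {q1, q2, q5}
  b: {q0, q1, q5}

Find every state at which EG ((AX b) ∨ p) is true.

Sat(AX b) = {s : every successor in {q0, q1, q5}} = {q3, q4}
Sat((AX b) ∨ p) = {q1, q2, q3, q4, q5}
EG ((AX b) ∨ p): greatest fixpoint, start Z0 = {q1, q2, q3, q4, q5}, keep only states in Sat with some successor in Z. Already a fixed point.
Sat(EG ((AX b) ∨ p)) = {q1, q2, q3, q4, q5}

{q1, q2, q3, q4, q5}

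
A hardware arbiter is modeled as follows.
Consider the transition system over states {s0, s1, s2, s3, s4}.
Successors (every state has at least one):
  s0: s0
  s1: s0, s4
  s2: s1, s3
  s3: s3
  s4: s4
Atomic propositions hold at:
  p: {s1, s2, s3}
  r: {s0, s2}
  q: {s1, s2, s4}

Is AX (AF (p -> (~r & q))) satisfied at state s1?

Yes

Sat(~r) = {s1, s3, s4}
Sat(~r & q) = {s1, s4}
Sat(p -> (~r & q)) = {s0, s1, s4}
AF (p -> (~r & q)): least fixpoint, start Z0 = {s0, s1, s4}, add states with every successor in Z. Already a fixed point.
Sat(AF (p -> (~r & q))) = {s0, s1, s4}
Sat(AX (AF (p -> (~r & q)))) = {s : every successor in {s0, s1, s4}} = {s0, s1, s4}
s1 ∈ Sat(AX (AF (p -> (~r & q)))) = {s0, s1, s4}, so the formula holds at s1.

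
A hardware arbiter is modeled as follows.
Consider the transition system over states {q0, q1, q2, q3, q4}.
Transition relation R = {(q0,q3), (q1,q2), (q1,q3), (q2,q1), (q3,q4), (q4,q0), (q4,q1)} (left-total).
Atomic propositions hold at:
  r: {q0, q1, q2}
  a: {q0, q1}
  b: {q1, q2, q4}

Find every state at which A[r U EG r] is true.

{q1, q2}

EG r: greatest fixpoint, start Z0 = {q0, q1, q2}, keep only states in Sat with some successor in Z. Z1 = {q1, q2}; fixed.
Sat(EG r) = {q1, q2}
A[r U EG r]: least fixpoint, start Z0 = Sat(EG r) = {q1, q2}, add states in Sat(r) with every successor in Z. Already a fixed point.
Sat(A[r U EG r]) = {q1, q2}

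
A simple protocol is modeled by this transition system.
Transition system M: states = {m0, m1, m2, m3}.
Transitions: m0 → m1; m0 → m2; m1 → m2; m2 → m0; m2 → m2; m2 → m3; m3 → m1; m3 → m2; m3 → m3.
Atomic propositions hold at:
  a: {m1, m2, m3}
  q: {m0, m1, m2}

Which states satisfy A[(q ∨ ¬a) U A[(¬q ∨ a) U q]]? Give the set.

Sat(¬a) = {m0}
Sat(q ∨ ¬a) = {m0, m1, m2}
Sat(¬q) = {m3}
Sat(¬q ∨ a) = {m1, m2, m3}
A[(¬q ∨ a) U q]: least fixpoint, start Z0 = Sat(q) = {m0, m1, m2}, add states in Sat(¬q ∨ a) with every successor in Z. Already a fixed point.
Sat(A[(¬q ∨ a) U q]) = {m0, m1, m2}
A[(q ∨ ¬a) U A[(¬q ∨ a) U q]]: least fixpoint, start Z0 = Sat(A[(¬q ∨ a) U q]) = {m0, m1, m2}, add states in Sat(q ∨ ¬a) with every successor in Z. Already a fixed point.
Sat(A[(q ∨ ¬a) U A[(¬q ∨ a) U q]]) = {m0, m1, m2}

{m0, m1, m2}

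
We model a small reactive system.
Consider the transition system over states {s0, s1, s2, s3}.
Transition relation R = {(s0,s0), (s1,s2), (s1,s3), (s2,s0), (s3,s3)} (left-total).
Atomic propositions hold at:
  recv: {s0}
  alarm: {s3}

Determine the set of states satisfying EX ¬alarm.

Sat(¬alarm) = {s0, s1, s2}
Sat(EX ¬alarm) = {s : some successor in {s0, s1, s2}} = {s0, s1, s2}

{s0, s1, s2}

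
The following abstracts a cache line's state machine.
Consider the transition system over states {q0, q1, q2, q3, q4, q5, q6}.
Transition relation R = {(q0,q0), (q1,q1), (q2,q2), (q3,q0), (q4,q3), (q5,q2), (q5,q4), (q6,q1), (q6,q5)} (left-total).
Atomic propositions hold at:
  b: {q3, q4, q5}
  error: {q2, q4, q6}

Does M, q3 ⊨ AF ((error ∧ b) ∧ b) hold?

Sat(error ∧ b) = {q4}
Sat((error ∧ b) ∧ b) = {q4}
AF ((error ∧ b) ∧ b): least fixpoint, start Z0 = {q4}, add states with every successor in Z. Already a fixed point.
Sat(AF ((error ∧ b) ∧ b)) = {q4}
q3 ∉ Sat(AF ((error ∧ b) ∧ b)) = {q4}, so the formula does not hold at q3.

No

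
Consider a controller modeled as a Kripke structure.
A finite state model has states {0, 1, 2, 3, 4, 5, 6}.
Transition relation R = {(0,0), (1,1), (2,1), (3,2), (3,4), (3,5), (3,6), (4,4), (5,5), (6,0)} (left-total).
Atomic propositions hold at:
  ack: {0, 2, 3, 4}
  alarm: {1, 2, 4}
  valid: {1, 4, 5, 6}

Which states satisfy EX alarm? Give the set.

Sat(EX alarm) = {s : some successor in {1, 2, 4}} = {1, 2, 3, 4}

{1, 2, 3, 4}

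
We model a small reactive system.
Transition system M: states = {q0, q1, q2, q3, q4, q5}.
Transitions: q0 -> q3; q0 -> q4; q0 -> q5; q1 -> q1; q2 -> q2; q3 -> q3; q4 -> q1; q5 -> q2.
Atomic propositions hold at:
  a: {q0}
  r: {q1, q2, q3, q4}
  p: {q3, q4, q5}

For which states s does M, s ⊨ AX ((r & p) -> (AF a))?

Sat(r & p) = {q3, q4}
AF a: least fixpoint, start Z0 = {q0}, add states with every successor in Z. Already a fixed point.
Sat(AF a) = {q0}
Sat((r & p) -> (AF a)) = {q0, q1, q2, q5}
Sat(AX ((r & p) -> (AF a))) = {s : every successor in {q0, q1, q2, q5}} = {q1, q2, q4, q5}

{q1, q2, q4, q5}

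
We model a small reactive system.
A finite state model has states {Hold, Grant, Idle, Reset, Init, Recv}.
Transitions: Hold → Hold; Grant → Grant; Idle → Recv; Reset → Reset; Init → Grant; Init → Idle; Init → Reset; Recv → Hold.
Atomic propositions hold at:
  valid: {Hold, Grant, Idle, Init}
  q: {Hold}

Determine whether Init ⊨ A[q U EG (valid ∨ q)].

Sat(valid ∨ q) = {Hold, Grant, Idle, Init}
EG (valid ∨ q): greatest fixpoint, start Z0 = {Hold, Grant, Idle, Init}, keep only states in Sat with some successor in Z. Z1 = {Hold, Grant, Init}; fixed.
Sat(EG (valid ∨ q)) = {Hold, Grant, Init}
A[q U EG (valid ∨ q)]: least fixpoint, start Z0 = Sat(EG (valid ∨ q)) = {Hold, Grant, Init}, add states in Sat(q) with every successor in Z. Already a fixed point.
Sat(A[q U EG (valid ∨ q)]) = {Hold, Grant, Init}
Init ∈ Sat(A[q U EG (valid ∨ q)]) = {Hold, Grant, Init}, so the formula holds at Init.

Yes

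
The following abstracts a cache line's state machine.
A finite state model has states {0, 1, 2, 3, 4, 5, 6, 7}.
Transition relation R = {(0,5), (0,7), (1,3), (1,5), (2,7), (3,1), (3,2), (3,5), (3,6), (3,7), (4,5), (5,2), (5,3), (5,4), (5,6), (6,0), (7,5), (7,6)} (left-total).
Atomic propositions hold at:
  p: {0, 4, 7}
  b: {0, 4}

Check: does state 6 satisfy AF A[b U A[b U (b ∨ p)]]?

Yes

Sat(b ∨ p) = {0, 4, 7}
A[b U (b ∨ p)]: least fixpoint, start Z0 = Sat((b ∨ p)) = {0, 4, 7}, add states in Sat(b) with every successor in Z. Already a fixed point.
Sat(A[b U (b ∨ p)]) = {0, 4, 7}
A[b U A[b U (b ∨ p)]]: least fixpoint, start Z0 = Sat(A[b U (b ∨ p)]) = {0, 4, 7}, add states in Sat(b) with every successor in Z. Already a fixed point.
Sat(A[b U A[b U (b ∨ p)]]) = {0, 4, 7}
AF A[b U A[b U (b ∨ p)]]: least fixpoint, start Z0 = {0, 4, 7}, add states with every successor in Z. Z1 = {0, 2, 4, 6, 7}; fixed.
Sat(AF A[b U A[b U (b ∨ p)]]) = {0, 2, 4, 6, 7}
6 ∈ Sat(AF A[b U A[b U (b ∨ p)]]) = {0, 2, 4, 6, 7}, so the formula holds at 6.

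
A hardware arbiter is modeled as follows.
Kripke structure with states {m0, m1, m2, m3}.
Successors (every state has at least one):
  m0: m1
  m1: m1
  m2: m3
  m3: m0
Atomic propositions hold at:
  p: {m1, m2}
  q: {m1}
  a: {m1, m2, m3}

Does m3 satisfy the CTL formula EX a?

No

Sat(EX a) = {s : some successor in {m1, m2, m3}} = {m0, m1, m2}
m3 ∉ Sat(EX a) = {m0, m1, m2}, so the formula does not hold at m3.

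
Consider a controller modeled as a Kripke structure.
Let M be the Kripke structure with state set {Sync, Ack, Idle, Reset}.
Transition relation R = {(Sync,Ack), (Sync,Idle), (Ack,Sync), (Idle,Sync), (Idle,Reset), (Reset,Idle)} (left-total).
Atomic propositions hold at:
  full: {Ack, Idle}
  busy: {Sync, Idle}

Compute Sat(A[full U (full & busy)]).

{Idle}

Sat(full & busy) = {Idle}
A[full U (full & busy)]: least fixpoint, start Z0 = Sat((full & busy)) = {Idle}, add states in Sat(full) with every successor in Z. Already a fixed point.
Sat(A[full U (full & busy)]) = {Idle}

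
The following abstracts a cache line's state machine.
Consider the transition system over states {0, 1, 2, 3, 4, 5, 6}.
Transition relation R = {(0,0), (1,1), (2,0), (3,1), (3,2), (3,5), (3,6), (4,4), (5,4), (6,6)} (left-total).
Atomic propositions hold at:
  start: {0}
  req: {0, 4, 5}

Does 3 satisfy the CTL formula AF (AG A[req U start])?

A[req U start]: least fixpoint, start Z0 = Sat(start) = {0}, add states in Sat(req) with every successor in Z. Already a fixed point.
Sat(A[req U start]) = {0}
AG A[req U start]: greatest fixpoint, start Z0 = {0}, keep only states in Sat with every successor in Z. Already a fixed point.
Sat(AG A[req U start]) = {0}
AF (AG A[req U start]): least fixpoint, start Z0 = {0}, add states with every successor in Z. Z1 = {0, 2}; fixed.
Sat(AF (AG A[req U start])) = {0, 2}
3 ∉ Sat(AF (AG A[req U start])) = {0, 2}, so the formula does not hold at 3.

No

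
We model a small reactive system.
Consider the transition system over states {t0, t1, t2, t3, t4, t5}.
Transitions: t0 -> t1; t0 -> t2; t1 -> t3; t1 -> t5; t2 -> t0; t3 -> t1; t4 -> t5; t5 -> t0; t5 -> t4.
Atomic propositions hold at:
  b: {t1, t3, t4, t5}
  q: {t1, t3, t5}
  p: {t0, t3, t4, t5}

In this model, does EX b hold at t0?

Yes

Sat(EX b) = {s : some successor in {t1, t3, t4, t5}} = {t0, t1, t3, t4, t5}
t0 ∈ Sat(EX b) = {t0, t1, t3, t4, t5}, so the formula holds at t0.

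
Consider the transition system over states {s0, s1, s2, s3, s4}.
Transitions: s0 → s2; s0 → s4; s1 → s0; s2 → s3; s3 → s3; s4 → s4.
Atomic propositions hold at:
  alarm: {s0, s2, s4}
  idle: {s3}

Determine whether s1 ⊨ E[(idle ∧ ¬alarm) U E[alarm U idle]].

No

Sat(¬alarm) = {s1, s3}
Sat(idle ∧ ¬alarm) = {s3}
E[alarm U idle]: least fixpoint, start Z0 = Sat(idle) = {s3}, add states in Sat(alarm) with some successor in Z. Z1 = {s2, s3}; Z2 = {s0, s2, s3}; fixed.
Sat(E[alarm U idle]) = {s0, s2, s3}
E[(idle ∧ ¬alarm) U E[alarm U idle]]: least fixpoint, start Z0 = Sat(E[alarm U idle]) = {s0, s2, s3}, add states in Sat(idle ∧ ¬alarm) with some successor in Z. Already a fixed point.
Sat(E[(idle ∧ ¬alarm) U E[alarm U idle]]) = {s0, s2, s3}
s1 ∉ Sat(E[(idle ∧ ¬alarm) U E[alarm U idle]]) = {s0, s2, s3}, so the formula does not hold at s1.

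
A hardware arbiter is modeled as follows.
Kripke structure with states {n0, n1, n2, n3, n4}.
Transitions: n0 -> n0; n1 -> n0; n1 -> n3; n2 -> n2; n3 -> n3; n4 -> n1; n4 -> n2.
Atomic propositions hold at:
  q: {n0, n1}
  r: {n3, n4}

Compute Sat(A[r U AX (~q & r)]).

{n3}

Sat(~q) = {n2, n3, n4}
Sat(~q & r) = {n3, n4}
Sat(AX (~q & r)) = {s : every successor in {n3, n4}} = {n3}
A[r U AX (~q & r)]: least fixpoint, start Z0 = Sat(AX (~q & r)) = {n3}, add states in Sat(r) with every successor in Z. Already a fixed point.
Sat(A[r U AX (~q & r)]) = {n3}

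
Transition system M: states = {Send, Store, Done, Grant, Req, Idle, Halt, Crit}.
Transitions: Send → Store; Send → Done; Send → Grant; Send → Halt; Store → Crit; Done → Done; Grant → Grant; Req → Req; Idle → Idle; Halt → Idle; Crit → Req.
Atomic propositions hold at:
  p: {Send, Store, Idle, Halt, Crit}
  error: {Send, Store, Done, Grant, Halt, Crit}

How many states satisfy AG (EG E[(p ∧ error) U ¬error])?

5

Sat(p ∧ error) = {Send, Store, Halt, Crit}
Sat(¬error) = {Req, Idle}
E[(p ∧ error) U ¬error]: least fixpoint, start Z0 = Sat(¬error) = {Req, Idle}, add states in Sat(p ∧ error) with some successor in Z. Z1 = {Req, Idle, Halt, Crit}; Z2 = {Send, Store, Req, Idle, Halt, Crit}; fixed.
Sat(E[(p ∧ error) U ¬error]) = {Send, Store, Req, Idle, Halt, Crit}
EG E[(p ∧ error) U ¬error]: greatest fixpoint, start Z0 = {Send, Store, Req, Idle, Halt, Crit}, keep only states in Sat with some successor in Z. Already a fixed point.
Sat(EG E[(p ∧ error) U ¬error]) = {Send, Store, Req, Idle, Halt, Crit}
AG (EG E[(p ∧ error) U ¬error]): greatest fixpoint, start Z0 = {Send, Store, Req, Idle, Halt, Crit}, keep only states in Sat with every successor in Z. Z1 = {Store, Req, Idle, Halt, Crit}; fixed.
Sat(AG (EG E[(p ∧ error) U ¬error])) = {Store, Req, Idle, Halt, Crit}
|Sat(AG (EG E[(p ∧ error) U ¬error]))| = |{Store, Req, Idle, Halt, Crit}| = 5.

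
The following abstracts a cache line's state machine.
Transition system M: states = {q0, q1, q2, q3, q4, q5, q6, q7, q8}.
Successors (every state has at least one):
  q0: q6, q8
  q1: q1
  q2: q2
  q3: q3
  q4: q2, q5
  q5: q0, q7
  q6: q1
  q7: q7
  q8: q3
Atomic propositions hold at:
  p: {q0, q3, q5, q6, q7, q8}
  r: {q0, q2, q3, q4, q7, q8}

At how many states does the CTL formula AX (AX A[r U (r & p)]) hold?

3

Sat(r & p) = {q0, q3, q7, q8}
A[r U (r & p)]: least fixpoint, start Z0 = Sat((r & p)) = {q0, q3, q7, q8}, add states in Sat(r) with every successor in Z. Already a fixed point.
Sat(A[r U (r & p)]) = {q0, q3, q7, q8}
Sat(AX A[r U (r & p)]) = {s : every successor in {q0, q3, q7, q8}} = {q3, q5, q7, q8}
Sat(AX (AX A[r U (r & p)])) = {s : every successor in {q3, q5, q7, q8}} = {q3, q7, q8}
|Sat(AX (AX A[r U (r & p)]))| = |{q3, q7, q8}| = 3.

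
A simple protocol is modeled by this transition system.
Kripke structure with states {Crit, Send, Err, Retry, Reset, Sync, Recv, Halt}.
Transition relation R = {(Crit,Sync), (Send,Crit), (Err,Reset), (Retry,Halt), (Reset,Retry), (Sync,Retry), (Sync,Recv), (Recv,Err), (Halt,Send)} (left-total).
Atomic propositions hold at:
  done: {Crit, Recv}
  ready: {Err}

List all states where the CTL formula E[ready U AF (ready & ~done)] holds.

Sat(~done) = {Send, Err, Retry, Reset, Sync, Halt}
Sat(ready & ~done) = {Err}
AF (ready & ~done): least fixpoint, start Z0 = {Err}, add states with every successor in Z. Z1 = {Err, Recv}; fixed.
Sat(AF (ready & ~done)) = {Err, Recv}
E[ready U AF (ready & ~done)]: least fixpoint, start Z0 = Sat(AF (ready & ~done)) = {Err, Recv}, add states in Sat(ready) with some successor in Z. Already a fixed point.
Sat(E[ready U AF (ready & ~done)]) = {Err, Recv}

{Err, Recv}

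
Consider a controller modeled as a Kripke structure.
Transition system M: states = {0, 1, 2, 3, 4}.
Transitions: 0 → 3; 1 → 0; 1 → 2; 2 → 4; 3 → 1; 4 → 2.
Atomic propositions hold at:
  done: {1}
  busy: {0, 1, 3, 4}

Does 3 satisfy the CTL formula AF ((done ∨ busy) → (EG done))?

No

Sat(done ∨ busy) = {0, 1, 3, 4}
EG done: greatest fixpoint, start Z0 = {1}, keep only states in Sat with some successor in Z. Z1 = ∅; fixed.
Sat(EG done) = ∅
Sat((done ∨ busy) → (EG done)) = {2}
AF ((done ∨ busy) → (EG done)): least fixpoint, start Z0 = {2}, add states with every successor in Z. Z1 = {2, 4}; fixed.
Sat(AF ((done ∨ busy) → (EG done))) = {2, 4}
3 ∉ Sat(AF ((done ∨ busy) → (EG done))) = {2, 4}, so the formula does not hold at 3.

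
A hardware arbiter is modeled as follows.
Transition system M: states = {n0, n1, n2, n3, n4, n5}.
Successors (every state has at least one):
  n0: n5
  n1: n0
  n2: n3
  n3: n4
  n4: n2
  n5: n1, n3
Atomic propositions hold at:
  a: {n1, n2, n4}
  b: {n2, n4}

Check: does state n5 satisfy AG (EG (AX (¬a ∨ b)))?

No

Sat(¬a) = {n0, n3, n5}
Sat(¬a ∨ b) = {n0, n2, n3, n4, n5}
Sat(AX (¬a ∨ b)) = {s : every successor in {n0, n2, n3, n4, n5}} = {n0, n1, n2, n3, n4}
EG (AX (¬a ∨ b)): greatest fixpoint, start Z0 = {n0, n1, n2, n3, n4}, keep only states in Sat with some successor in Z. Z1 = {n1, n2, n3, n4}; Z2 = {n2, n3, n4}; fixed.
Sat(EG (AX (¬a ∨ b))) = {n2, n3, n4}
AG (EG (AX (¬a ∨ b))): greatest fixpoint, start Z0 = {n2, n3, n4}, keep only states in Sat with every successor in Z. Already a fixed point.
Sat(AG (EG (AX (¬a ∨ b)))) = {n2, n3, n4}
n5 ∉ Sat(AG (EG (AX (¬a ∨ b)))) = {n2, n3, n4}, so the formula does not hold at n5.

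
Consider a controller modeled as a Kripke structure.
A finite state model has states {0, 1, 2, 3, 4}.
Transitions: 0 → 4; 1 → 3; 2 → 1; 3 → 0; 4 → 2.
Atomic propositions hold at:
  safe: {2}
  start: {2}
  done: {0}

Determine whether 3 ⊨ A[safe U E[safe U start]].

No

E[safe U start]: least fixpoint, start Z0 = Sat(start) = {2}, add states in Sat(safe) with some successor in Z. Already a fixed point.
Sat(E[safe U start]) = {2}
A[safe U E[safe U start]]: least fixpoint, start Z0 = Sat(E[safe U start]) = {2}, add states in Sat(safe) with every successor in Z. Already a fixed point.
Sat(A[safe U E[safe U start]]) = {2}
3 ∉ Sat(A[safe U E[safe U start]]) = {2}, so the formula does not hold at 3.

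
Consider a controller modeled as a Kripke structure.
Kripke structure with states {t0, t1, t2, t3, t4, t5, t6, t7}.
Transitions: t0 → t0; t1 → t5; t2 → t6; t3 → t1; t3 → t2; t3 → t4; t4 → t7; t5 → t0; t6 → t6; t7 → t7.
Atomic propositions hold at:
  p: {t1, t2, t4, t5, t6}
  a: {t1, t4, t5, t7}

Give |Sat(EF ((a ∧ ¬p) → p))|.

Sat(¬p) = {t0, t3, t7}
Sat(a ∧ ¬p) = {t7}
Sat((a ∧ ¬p) → p) = {t0, t1, t2, t3, t4, t5, t6}
EF ((a ∧ ¬p) → p): least fixpoint, start Z0 = {t0, t1, t2, t3, t4, t5, t6}, add states with some successor in Z. Already a fixed point.
Sat(EF ((a ∧ ¬p) → p)) = {t0, t1, t2, t3, t4, t5, t6}
|Sat(EF ((a ∧ ¬p) → p))| = |{t0, t1, t2, t3, t4, t5, t6}| = 7.

7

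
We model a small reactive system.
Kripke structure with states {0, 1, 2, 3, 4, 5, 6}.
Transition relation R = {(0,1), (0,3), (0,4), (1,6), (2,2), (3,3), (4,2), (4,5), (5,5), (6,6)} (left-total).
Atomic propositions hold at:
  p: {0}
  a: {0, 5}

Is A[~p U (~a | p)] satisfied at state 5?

Sat(~p) = {1, 2, 3, 4, 5, 6}
Sat(~a) = {1, 2, 3, 4, 6}
Sat(~a | p) = {0, 1, 2, 3, 4, 6}
A[~p U (~a | p)]: least fixpoint, start Z0 = Sat((~a | p)) = {0, 1, 2, 3, 4, 6}, add states in Sat(~p) with every successor in Z. Already a fixed point.
Sat(A[~p U (~a | p)]) = {0, 1, 2, 3, 4, 6}
5 ∉ Sat(A[~p U (~a | p)]) = {0, 1, 2, 3, 4, 6}, so the formula does not hold at 5.

No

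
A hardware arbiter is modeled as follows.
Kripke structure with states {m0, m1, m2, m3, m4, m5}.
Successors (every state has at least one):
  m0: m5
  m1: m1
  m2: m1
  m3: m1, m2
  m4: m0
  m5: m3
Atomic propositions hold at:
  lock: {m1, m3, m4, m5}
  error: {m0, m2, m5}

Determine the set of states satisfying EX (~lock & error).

{m3, m4}

Sat(~lock) = {m0, m2}
Sat(~lock & error) = {m0, m2}
Sat(EX (~lock & error)) = {s : some successor in {m0, m2}} = {m3, m4}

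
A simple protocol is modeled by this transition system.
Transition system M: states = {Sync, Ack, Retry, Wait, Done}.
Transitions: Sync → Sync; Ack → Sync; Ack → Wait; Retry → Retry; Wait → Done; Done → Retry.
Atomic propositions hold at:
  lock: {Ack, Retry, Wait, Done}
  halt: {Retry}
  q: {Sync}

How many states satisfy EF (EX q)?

Sat(EX q) = {s : some successor in {Sync}} = {Sync, Ack}
EF (EX q): least fixpoint, start Z0 = {Sync, Ack}, add states with some successor in Z. Already a fixed point.
Sat(EF (EX q)) = {Sync, Ack}
|Sat(EF (EX q))| = |{Sync, Ack}| = 2.

2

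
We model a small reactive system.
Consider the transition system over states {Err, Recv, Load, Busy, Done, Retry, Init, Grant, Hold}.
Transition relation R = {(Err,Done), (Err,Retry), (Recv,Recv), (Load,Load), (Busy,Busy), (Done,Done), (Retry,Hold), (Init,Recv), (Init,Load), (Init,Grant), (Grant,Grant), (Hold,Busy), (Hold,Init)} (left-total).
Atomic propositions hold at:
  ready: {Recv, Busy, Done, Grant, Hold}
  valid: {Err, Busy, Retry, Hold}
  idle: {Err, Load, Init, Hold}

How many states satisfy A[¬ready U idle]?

5

Sat(¬ready) = {Err, Load, Retry, Init}
A[¬ready U idle]: least fixpoint, start Z0 = Sat(idle) = {Err, Load, Init, Hold}, add states in Sat(¬ready) with every successor in Z. Z1 = {Err, Load, Retry, Init, Hold}; fixed.
Sat(A[¬ready U idle]) = {Err, Load, Retry, Init, Hold}
|Sat(A[¬ready U idle])| = |{Err, Load, Retry, Init, Hold}| = 5.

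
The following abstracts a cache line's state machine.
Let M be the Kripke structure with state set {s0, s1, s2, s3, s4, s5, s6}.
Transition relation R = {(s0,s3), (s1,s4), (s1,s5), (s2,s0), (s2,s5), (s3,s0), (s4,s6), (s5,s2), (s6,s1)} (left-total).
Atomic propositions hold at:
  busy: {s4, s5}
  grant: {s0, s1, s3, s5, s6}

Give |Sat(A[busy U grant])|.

A[busy U grant]: least fixpoint, start Z0 = Sat(grant) = {s0, s1, s3, s5, s6}, add states in Sat(busy) with every successor in Z. Z1 = {s0, s1, s3, s4, s5, s6}; fixed.
Sat(A[busy U grant]) = {s0, s1, s3, s4, s5, s6}
|Sat(A[busy U grant])| = |{s0, s1, s3, s4, s5, s6}| = 6.

6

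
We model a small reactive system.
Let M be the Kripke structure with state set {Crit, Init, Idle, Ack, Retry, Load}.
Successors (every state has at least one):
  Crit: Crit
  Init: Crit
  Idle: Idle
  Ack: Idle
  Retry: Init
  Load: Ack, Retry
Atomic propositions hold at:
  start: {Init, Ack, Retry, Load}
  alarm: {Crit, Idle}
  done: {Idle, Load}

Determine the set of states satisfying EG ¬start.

{Crit, Idle}

Sat(¬start) = {Crit, Idle}
EG ¬start: greatest fixpoint, start Z0 = {Crit, Idle}, keep only states in Sat with some successor in Z. Already a fixed point.
Sat(EG ¬start) = {Crit, Idle}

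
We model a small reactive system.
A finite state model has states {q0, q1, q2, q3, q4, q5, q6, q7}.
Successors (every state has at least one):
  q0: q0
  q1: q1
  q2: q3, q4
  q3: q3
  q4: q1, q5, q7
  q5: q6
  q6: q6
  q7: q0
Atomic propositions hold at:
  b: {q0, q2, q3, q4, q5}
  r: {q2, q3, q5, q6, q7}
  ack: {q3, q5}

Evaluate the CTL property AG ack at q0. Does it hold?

AG ack: greatest fixpoint, start Z0 = {q3, q5}, keep only states in Sat with every successor in Z. Z1 = {q3}; fixed.
Sat(AG ack) = {q3}
q0 ∉ Sat(AG ack) = {q3}, so the formula does not hold at q0.

No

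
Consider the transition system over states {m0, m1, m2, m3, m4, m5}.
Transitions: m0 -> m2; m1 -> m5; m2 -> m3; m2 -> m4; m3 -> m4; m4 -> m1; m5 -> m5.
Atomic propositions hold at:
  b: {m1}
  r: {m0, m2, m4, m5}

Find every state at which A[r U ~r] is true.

Sat(~r) = {m1, m3}
A[r U ~r]: least fixpoint, start Z0 = Sat(~r) = {m1, m3}, add states in Sat(r) with every successor in Z. Z1 = {m1, m3, m4}; Z2 = {m1, m2, m3, m4}; Z3 = {m0, m1, m2, m3, m4}; fixed.
Sat(A[r U ~r]) = {m0, m1, m2, m3, m4}

{m0, m1, m2, m3, m4}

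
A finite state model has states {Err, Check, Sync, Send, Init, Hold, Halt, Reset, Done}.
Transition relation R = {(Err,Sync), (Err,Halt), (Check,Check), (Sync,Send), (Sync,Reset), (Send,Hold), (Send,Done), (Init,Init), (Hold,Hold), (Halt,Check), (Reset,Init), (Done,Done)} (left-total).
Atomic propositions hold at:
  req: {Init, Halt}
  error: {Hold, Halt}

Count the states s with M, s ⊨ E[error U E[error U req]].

2

E[error U req]: least fixpoint, start Z0 = Sat(req) = {Init, Halt}, add states in Sat(error) with some successor in Z. Already a fixed point.
Sat(E[error U req]) = {Init, Halt}
E[error U E[error U req]]: least fixpoint, start Z0 = Sat(E[error U req]) = {Init, Halt}, add states in Sat(error) with some successor in Z. Already a fixed point.
Sat(E[error U E[error U req]]) = {Init, Halt}
|Sat(E[error U E[error U req]])| = |{Init, Halt}| = 2.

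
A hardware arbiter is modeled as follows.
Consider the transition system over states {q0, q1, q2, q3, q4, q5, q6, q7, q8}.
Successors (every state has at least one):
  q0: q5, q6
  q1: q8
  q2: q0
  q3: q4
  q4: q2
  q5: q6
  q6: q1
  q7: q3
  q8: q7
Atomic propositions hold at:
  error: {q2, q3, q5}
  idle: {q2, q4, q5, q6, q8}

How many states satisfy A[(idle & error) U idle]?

5

Sat(idle & error) = {q2, q5}
A[(idle & error) U idle]: least fixpoint, start Z0 = Sat(idle) = {q2, q4, q5, q6, q8}, add states in Sat(idle & error) with every successor in Z. Already a fixed point.
Sat(A[(idle & error) U idle]) = {q2, q4, q5, q6, q8}
|Sat(A[(idle & error) U idle])| = |{q2, q4, q5, q6, q8}| = 5.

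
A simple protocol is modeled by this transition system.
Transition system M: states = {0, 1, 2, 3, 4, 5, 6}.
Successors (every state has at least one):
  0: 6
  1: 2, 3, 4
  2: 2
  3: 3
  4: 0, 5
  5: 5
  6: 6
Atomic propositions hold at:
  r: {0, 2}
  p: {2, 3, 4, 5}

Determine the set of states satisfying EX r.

Sat(EX r) = {s : some successor in {0, 2}} = {1, 2, 4}

{1, 2, 4}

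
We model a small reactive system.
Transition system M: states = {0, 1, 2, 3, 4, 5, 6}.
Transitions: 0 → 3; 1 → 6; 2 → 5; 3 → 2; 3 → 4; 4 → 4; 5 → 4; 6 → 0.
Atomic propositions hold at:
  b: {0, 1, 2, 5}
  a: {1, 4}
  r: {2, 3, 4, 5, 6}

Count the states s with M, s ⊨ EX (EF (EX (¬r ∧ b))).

Sat(¬r) = {0, 1}
Sat(¬r ∧ b) = {0, 1}
Sat(EX (¬r ∧ b)) = {s : some successor in {0, 1}} = {6}
EF (EX (¬r ∧ b)): least fixpoint, start Z0 = {6}, add states with some successor in Z. Z1 = {1, 6}; fixed.
Sat(EF (EX (¬r ∧ b))) = {1, 6}
Sat(EX (EF (EX (¬r ∧ b)))) = {s : some successor in {1, 6}} = {1}
|Sat(EX (EF (EX (¬r ∧ b))))| = |{1}| = 1.

1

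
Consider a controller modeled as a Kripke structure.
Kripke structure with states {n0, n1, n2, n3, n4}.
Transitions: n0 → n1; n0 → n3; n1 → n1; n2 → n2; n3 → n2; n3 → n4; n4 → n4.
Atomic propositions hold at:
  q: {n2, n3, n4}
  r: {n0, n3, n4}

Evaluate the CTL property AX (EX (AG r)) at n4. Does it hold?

AG r: greatest fixpoint, start Z0 = {n0, n3, n4}, keep only states in Sat with every successor in Z. Z1 = {n4}; fixed.
Sat(AG r) = {n4}
Sat(EX (AG r)) = {s : some successor in {n4}} = {n3, n4}
Sat(AX (EX (AG r))) = {s : every successor in {n3, n4}} = {n4}
n4 ∈ Sat(AX (EX (AG r))) = {n4}, so the formula holds at n4.

Yes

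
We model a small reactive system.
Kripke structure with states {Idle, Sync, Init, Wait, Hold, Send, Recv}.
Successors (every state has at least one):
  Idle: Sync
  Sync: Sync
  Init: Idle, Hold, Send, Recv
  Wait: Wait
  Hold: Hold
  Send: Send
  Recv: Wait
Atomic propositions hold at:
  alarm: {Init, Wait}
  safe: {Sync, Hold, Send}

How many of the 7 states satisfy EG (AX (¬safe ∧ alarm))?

2

Sat(¬safe) = {Idle, Init, Wait, Recv}
Sat(¬safe ∧ alarm) = {Init, Wait}
Sat(AX (¬safe ∧ alarm)) = {s : every successor in {Init, Wait}} = {Wait, Recv}
EG (AX (¬safe ∧ alarm)): greatest fixpoint, start Z0 = {Wait, Recv}, keep only states in Sat with some successor in Z. Already a fixed point.
Sat(EG (AX (¬safe ∧ alarm))) = {Wait, Recv}
|Sat(EG (AX (¬safe ∧ alarm)))| = |{Wait, Recv}| = 2.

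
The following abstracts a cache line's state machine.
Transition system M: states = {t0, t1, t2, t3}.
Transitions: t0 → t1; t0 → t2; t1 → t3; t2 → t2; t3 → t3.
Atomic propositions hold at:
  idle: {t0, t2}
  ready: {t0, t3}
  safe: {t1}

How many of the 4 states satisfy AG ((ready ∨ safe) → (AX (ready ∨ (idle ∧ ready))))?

3

Sat(ready ∨ safe) = {t0, t1, t3}
Sat(idle ∧ ready) = {t0}
Sat(ready ∨ (idle ∧ ready)) = {t0, t3}
Sat(AX (ready ∨ (idle ∧ ready))) = {s : every successor in {t0, t3}} = {t1, t3}
Sat((ready ∨ safe) → (AX (ready ∨ (idle ∧ ready)))) = {t1, t2, t3}
AG ((ready ∨ safe) → (AX (ready ∨ (idle ∧ ready)))): greatest fixpoint, start Z0 = {t1, t2, t3}, keep only states in Sat with every successor in Z. Already a fixed point.
Sat(AG ((ready ∨ safe) → (AX (ready ∨ (idle ∧ ready))))) = {t1, t2, t3}
|Sat(AG ((ready ∨ safe) → (AX (ready ∨ (idle ∧ ready)))))| = |{t1, t2, t3}| = 3.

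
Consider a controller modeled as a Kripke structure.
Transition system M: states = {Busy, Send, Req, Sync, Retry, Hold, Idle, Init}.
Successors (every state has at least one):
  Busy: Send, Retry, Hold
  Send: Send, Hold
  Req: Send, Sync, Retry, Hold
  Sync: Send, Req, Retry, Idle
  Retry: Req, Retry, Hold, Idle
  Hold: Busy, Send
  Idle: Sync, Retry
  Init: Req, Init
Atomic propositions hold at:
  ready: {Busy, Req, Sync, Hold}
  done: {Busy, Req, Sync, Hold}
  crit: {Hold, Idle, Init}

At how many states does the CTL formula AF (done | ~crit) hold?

Sat(~crit) = {Busy, Send, Req, Sync, Retry}
Sat(done | ~crit) = {Busy, Send, Req, Sync, Retry, Hold}
AF (done | ~crit): least fixpoint, start Z0 = {Busy, Send, Req, Sync, Retry, Hold}, add states with every successor in Z. Z1 = {Busy, Send, Req, Sync, Retry, Hold, Idle}; fixed.
Sat(AF (done | ~crit)) = {Busy, Send, Req, Sync, Retry, Hold, Idle}
|Sat(AF (done | ~crit))| = |{Busy, Send, Req, Sync, Retry, Hold, Idle}| = 7.

7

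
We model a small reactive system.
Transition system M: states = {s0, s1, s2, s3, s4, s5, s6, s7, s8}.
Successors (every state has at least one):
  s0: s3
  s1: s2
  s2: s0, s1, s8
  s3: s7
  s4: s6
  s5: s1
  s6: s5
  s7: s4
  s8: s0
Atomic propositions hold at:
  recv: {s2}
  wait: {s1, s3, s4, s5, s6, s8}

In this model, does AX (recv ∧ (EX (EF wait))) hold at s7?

EF wait: least fixpoint, start Z0 = {s1, s3, s4, s5, s6, s8}, add states with some successor in Z. Z1 = {s0, s1, s2, s3, s4, s5, s6, s7, s8}; fixed.
Sat(EF wait) = {s0, s1, s2, s3, s4, s5, s6, s7, s8}
Sat(EX (EF wait)) = {s : some successor in {s0, s1, s2, s3, s4, s5, s6, s7, s8}} = {s0, s1, s2, s3, s4, s5, s6, s7, s8}
Sat(recv ∧ (EX (EF wait))) = {s2}
Sat(AX (recv ∧ (EX (EF wait)))) = {s : every successor in {s2}} = {s1}
s7 ∉ Sat(AX (recv ∧ (EX (EF wait)))) = {s1}, so the formula does not hold at s7.

No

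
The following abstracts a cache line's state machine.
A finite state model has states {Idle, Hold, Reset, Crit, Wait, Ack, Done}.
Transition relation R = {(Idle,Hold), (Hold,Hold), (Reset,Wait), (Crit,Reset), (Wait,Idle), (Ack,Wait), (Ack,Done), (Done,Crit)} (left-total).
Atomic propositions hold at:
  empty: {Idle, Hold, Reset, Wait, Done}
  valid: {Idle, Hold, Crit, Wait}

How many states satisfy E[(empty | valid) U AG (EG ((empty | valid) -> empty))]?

6

Sat(empty | valid) = {Idle, Hold, Reset, Crit, Wait, Done}
Sat((empty | valid) -> empty) = {Idle, Hold, Reset, Wait, Ack, Done}
EG ((empty | valid) -> empty): greatest fixpoint, start Z0 = {Idle, Hold, Reset, Wait, Ack, Done}, keep only states in Sat with some successor in Z. Z1 = {Idle, Hold, Reset, Wait, Ack}; fixed.
Sat(EG ((empty | valid) -> empty)) = {Idle, Hold, Reset, Wait, Ack}
AG (EG ((empty | valid) -> empty)): greatest fixpoint, start Z0 = {Idle, Hold, Reset, Wait, Ack}, keep only states in Sat with every successor in Z. Z1 = {Idle, Hold, Reset, Wait}; fixed.
Sat(AG (EG ((empty | valid) -> empty))) = {Idle, Hold, Reset, Wait}
E[(empty | valid) U AG (EG ((empty | valid) -> empty))]: least fixpoint, start Z0 = Sat(AG (EG ((empty | valid) -> empty))) = {Idle, Hold, Reset, Wait}, add states in Sat(empty | valid) with some successor in Z. Z1 = {Idle, Hold, Reset, Crit, Wait}; Z2 = {Idle, Hold, Reset, Crit, Wait, Done}; fixed.
Sat(E[(empty | valid) U AG (EG ((empty | valid) -> empty))]) = {Idle, Hold, Reset, Crit, Wait, Done}
|Sat(E[(empty | valid) U AG (EG ((empty | valid) -> empty))])| = |{Idle, Hold, Reset, Crit, Wait, Done}| = 6.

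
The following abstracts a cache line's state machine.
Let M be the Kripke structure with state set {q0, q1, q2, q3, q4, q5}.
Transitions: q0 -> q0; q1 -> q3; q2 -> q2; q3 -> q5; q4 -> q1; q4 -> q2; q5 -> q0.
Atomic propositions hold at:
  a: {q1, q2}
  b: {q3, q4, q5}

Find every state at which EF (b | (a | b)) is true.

{q1, q2, q3, q4, q5}

Sat(a | b) = {q1, q2, q3, q4, q5}
Sat(b | (a | b)) = {q1, q2, q3, q4, q5}
EF (b | (a | b)): least fixpoint, start Z0 = {q1, q2, q3, q4, q5}, add states with some successor in Z. Already a fixed point.
Sat(EF (b | (a | b))) = {q1, q2, q3, q4, q5}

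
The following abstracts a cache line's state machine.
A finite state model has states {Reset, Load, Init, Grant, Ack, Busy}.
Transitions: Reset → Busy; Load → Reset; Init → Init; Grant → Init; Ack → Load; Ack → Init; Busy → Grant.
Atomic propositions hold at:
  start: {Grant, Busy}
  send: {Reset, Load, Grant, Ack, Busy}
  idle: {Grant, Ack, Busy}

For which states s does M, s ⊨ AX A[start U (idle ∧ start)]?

{Reset, Busy}

Sat(idle ∧ start) = {Grant, Busy}
A[start U (idle ∧ start)]: least fixpoint, start Z0 = Sat((idle ∧ start)) = {Grant, Busy}, add states in Sat(start) with every successor in Z. Already a fixed point.
Sat(A[start U (idle ∧ start)]) = {Grant, Busy}
Sat(AX A[start U (idle ∧ start)]) = {s : every successor in {Grant, Busy}} = {Reset, Busy}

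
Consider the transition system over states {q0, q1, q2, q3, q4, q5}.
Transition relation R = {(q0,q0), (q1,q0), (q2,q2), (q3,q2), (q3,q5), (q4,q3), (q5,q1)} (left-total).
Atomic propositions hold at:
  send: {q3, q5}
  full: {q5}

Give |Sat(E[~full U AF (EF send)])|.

3

Sat(~full) = {q0, q1, q2, q3, q4}
EF send: least fixpoint, start Z0 = {q3, q5}, add states with some successor in Z. Z1 = {q3, q4, q5}; fixed.
Sat(EF send) = {q3, q4, q5}
AF (EF send): least fixpoint, start Z0 = {q3, q4, q5}, add states with every successor in Z. Already a fixed point.
Sat(AF (EF send)) = {q3, q4, q5}
E[~full U AF (EF send)]: least fixpoint, start Z0 = Sat(AF (EF send)) = {q3, q4, q5}, add states in Sat(~full) with some successor in Z. Already a fixed point.
Sat(E[~full U AF (EF send)]) = {q3, q4, q5}
|Sat(E[~full U AF (EF send)])| = |{q3, q4, q5}| = 3.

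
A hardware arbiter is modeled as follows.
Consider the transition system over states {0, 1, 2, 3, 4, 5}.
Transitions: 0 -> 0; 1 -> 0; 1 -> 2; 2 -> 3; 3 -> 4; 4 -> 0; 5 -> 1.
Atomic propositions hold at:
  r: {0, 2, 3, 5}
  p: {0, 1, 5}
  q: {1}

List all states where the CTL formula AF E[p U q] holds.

E[p U q]: least fixpoint, start Z0 = Sat(q) = {1}, add states in Sat(p) with some successor in Z. Z1 = {1, 5}; fixed.
Sat(E[p U q]) = {1, 5}
AF E[p U q]: least fixpoint, start Z0 = {1, 5}, add states with every successor in Z. Already a fixed point.
Sat(AF E[p U q]) = {1, 5}

{1, 5}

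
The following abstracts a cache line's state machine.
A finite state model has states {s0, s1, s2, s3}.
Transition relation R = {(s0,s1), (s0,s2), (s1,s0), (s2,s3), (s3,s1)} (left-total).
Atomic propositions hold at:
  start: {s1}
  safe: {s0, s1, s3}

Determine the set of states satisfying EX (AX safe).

Sat(AX safe) = {s : every successor in {s0, s1, s3}} = {s1, s2, s3}
Sat(EX (AX safe)) = {s : some successor in {s1, s2, s3}} = {s0, s2, s3}

{s0, s2, s3}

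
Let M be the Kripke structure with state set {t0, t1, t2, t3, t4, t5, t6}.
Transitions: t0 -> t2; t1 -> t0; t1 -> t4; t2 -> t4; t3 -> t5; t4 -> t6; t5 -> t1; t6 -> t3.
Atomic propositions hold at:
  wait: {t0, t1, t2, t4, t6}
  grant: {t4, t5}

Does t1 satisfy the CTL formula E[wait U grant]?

Yes

E[wait U grant]: least fixpoint, start Z0 = Sat(grant) = {t4, t5}, add states in Sat(wait) with some successor in Z. Z1 = {t1, t2, t4, t5}; Z2 = {t0, t1, t2, t4, t5}; fixed.
Sat(E[wait U grant]) = {t0, t1, t2, t4, t5}
t1 ∈ Sat(E[wait U grant]) = {t0, t1, t2, t4, t5}, so the formula holds at t1.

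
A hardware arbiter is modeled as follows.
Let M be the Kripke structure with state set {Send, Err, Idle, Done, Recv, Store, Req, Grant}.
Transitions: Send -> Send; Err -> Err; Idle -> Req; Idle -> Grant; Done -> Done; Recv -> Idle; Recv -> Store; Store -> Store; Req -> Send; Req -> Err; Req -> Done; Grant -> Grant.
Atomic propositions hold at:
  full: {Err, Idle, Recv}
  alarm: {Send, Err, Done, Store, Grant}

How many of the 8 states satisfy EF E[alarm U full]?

4

E[alarm U full]: least fixpoint, start Z0 = Sat(full) = {Err, Idle, Recv}, add states in Sat(alarm) with some successor in Z. Already a fixed point.
Sat(E[alarm U full]) = {Err, Idle, Recv}
EF E[alarm U full]: least fixpoint, start Z0 = {Err, Idle, Recv}, add states with some successor in Z. Z1 = {Err, Idle, Recv, Req}; fixed.
Sat(EF E[alarm U full]) = {Err, Idle, Recv, Req}
|Sat(EF E[alarm U full])| = |{Err, Idle, Recv, Req}| = 4.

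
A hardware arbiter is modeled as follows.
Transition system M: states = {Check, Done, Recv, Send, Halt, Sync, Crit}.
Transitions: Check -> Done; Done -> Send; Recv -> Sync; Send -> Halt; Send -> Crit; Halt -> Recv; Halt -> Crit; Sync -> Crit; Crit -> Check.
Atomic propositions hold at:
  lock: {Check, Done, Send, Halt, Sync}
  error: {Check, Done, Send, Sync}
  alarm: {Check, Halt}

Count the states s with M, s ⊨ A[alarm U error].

4

A[alarm U error]: least fixpoint, start Z0 = Sat(error) = {Check, Done, Send, Sync}, add states in Sat(alarm) with every successor in Z. Already a fixed point.
Sat(A[alarm U error]) = {Check, Done, Send, Sync}
|Sat(A[alarm U error])| = |{Check, Done, Send, Sync}| = 4.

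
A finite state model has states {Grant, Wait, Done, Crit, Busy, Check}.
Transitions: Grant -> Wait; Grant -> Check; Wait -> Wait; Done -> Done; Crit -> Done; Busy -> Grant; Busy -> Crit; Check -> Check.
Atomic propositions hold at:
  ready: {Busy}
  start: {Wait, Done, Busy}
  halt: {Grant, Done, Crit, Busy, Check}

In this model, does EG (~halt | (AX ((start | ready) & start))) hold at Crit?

Yes

Sat(~halt) = {Wait}
Sat(start | ready) = {Wait, Done, Busy}
Sat((start | ready) & start) = {Wait, Done, Busy}
Sat(AX ((start | ready) & start)) = {s : every successor in {Wait, Done, Busy}} = {Wait, Done, Crit}
Sat(~halt | (AX ((start | ready) & start))) = {Wait, Done, Crit}
EG (~halt | (AX ((start | ready) & start))): greatest fixpoint, start Z0 = {Wait, Done, Crit}, keep only states in Sat with some successor in Z. Already a fixed point.
Sat(EG (~halt | (AX ((start | ready) & start)))) = {Wait, Done, Crit}
Crit ∈ Sat(EG (~halt | (AX ((start | ready) & start)))) = {Wait, Done, Crit}, so the formula holds at Crit.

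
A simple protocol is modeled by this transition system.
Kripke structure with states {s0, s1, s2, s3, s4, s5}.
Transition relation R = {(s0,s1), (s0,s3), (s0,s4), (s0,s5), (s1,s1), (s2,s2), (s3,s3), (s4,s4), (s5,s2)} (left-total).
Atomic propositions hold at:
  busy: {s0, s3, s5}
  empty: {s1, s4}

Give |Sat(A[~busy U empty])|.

2

Sat(~busy) = {s1, s2, s4}
A[~busy U empty]: least fixpoint, start Z0 = Sat(empty) = {s1, s4}, add states in Sat(~busy) with every successor in Z. Already a fixed point.
Sat(A[~busy U empty]) = {s1, s4}
|Sat(A[~busy U empty])| = |{s1, s4}| = 2.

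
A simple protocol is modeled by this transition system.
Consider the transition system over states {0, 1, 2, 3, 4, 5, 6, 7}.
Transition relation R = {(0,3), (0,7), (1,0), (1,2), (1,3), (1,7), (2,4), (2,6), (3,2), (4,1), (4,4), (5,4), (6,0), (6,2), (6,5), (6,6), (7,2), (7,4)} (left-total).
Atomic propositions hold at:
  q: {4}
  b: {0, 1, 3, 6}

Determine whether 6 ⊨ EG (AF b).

Yes

AF b: least fixpoint, start Z0 = {0, 1, 3, 6}, add states with every successor in Z. Already a fixed point.
Sat(AF b) = {0, 1, 3, 6}
EG (AF b): greatest fixpoint, start Z0 = {0, 1, 3, 6}, keep only states in Sat with some successor in Z. Z1 = {0, 1, 6}; Z2 = {1, 6}; Z3 = {6}; fixed.
Sat(EG (AF b)) = {6}
6 ∈ Sat(EG (AF b)) = {6}, so the formula holds at 6.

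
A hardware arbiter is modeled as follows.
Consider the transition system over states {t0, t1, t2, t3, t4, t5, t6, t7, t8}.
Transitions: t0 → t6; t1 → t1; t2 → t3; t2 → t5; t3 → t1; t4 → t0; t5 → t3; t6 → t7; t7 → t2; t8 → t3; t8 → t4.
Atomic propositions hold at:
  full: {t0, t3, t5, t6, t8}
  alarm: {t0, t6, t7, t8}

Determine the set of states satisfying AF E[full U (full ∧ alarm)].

Sat(full ∧ alarm) = {t0, t6, t8}
E[full U (full ∧ alarm)]: least fixpoint, start Z0 = Sat((full ∧ alarm)) = {t0, t6, t8}, add states in Sat(full) with some successor in Z. Already a fixed point.
Sat(E[full U (full ∧ alarm)]) = {t0, t6, t8}
AF E[full U (full ∧ alarm)]: least fixpoint, start Z0 = {t0, t6, t8}, add states with every successor in Z. Z1 = {t0, t4, t6, t8}; fixed.
Sat(AF E[full U (full ∧ alarm)]) = {t0, t4, t6, t8}

{t0, t4, t6, t8}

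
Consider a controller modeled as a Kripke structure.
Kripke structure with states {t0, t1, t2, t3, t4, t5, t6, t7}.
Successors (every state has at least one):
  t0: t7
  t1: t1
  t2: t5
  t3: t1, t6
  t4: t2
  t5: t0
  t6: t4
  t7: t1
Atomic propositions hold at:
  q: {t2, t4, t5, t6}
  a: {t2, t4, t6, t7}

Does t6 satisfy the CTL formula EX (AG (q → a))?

Sat(q → a) = {t0, t1, t2, t3, t4, t6, t7}
AG (q → a): greatest fixpoint, start Z0 = {t0, t1, t2, t3, t4, t6, t7}, keep only states in Sat with every successor in Z. Z1 = {t0, t1, t3, t4, t6, t7}; Z2 = {t0, t1, t3, t6, t7}; Z3 = {t0, t1, t3, t7}; Z4 = {t0, t1, t7}; fixed.
Sat(AG (q → a)) = {t0, t1, t7}
Sat(EX (AG (q → a))) = {s : some successor in {t0, t1, t7}} = {t0, t1, t3, t5, t7}
t6 ∉ Sat(EX (AG (q → a))) = {t0, t1, t3, t5, t7}, so the formula does not hold at t6.

No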